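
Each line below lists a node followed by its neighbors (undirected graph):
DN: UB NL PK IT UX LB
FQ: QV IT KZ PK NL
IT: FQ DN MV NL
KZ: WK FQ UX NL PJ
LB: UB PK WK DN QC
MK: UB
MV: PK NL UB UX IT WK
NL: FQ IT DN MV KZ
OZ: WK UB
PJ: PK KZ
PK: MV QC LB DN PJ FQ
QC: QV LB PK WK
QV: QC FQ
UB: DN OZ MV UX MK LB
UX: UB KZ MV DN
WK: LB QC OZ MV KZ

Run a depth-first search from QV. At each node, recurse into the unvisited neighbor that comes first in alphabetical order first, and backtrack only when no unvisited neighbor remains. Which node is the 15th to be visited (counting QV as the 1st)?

Visit QV
QV → FQ
FQ → IT
IT → DN
DN → LB
LB → PK
PK → MV
MV → NL
NL → KZ
KZ → PJ
KZ → UX
UX → UB
UB → MK
UB → OZ
OZ → WK
WK → QC

Visit order: QV, FQ, IT, DN, LB, PK, MV, NL, KZ, PJ, UX, UB, MK, OZ, WK, QC

WK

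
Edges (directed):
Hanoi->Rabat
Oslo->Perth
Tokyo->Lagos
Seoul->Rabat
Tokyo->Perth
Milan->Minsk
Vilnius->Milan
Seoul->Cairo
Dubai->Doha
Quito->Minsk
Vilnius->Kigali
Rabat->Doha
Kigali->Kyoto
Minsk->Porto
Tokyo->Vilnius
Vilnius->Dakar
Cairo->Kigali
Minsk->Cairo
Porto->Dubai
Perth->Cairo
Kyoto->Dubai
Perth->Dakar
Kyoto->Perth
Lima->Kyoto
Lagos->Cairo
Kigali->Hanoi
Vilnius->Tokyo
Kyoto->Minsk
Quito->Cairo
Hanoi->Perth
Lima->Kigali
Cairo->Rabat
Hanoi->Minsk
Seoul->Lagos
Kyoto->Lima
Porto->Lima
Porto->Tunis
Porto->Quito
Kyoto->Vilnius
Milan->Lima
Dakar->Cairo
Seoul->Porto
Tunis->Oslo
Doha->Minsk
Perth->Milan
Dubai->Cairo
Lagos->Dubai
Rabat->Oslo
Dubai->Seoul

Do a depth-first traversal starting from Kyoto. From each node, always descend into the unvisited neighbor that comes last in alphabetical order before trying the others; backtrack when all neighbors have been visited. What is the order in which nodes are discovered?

Kyoto, Vilnius, Tokyo, Perth, Milan, Minsk, Porto, Tunis, Oslo, Quito, Cairo, Rabat, Doha, Kigali, Hanoi, Lima, Dubai, Seoul, Lagos, Dakar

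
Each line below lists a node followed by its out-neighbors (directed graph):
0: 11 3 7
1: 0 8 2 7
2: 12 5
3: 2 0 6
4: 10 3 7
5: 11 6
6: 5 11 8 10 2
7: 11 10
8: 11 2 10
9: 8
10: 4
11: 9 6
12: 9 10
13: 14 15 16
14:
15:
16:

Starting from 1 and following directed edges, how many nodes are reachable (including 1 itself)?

13

BFS from 1 visits: 1, 0, 8, 2, 7, 11, 3, 10, 12, 5, 9, 6, 4
Reachable nodes: 13 of 17 total.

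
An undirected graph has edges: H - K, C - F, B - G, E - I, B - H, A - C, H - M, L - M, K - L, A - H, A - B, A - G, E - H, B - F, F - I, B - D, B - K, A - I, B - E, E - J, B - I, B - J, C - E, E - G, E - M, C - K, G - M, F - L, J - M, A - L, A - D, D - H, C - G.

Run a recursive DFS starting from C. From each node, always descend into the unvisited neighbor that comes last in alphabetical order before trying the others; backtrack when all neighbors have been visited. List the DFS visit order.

Visit C
C → K
K → L
L → M
M → J
J → E
E → I
I → F
F → B
B → H
H → D
D → A
A → G

C K L M J E I F B H D A G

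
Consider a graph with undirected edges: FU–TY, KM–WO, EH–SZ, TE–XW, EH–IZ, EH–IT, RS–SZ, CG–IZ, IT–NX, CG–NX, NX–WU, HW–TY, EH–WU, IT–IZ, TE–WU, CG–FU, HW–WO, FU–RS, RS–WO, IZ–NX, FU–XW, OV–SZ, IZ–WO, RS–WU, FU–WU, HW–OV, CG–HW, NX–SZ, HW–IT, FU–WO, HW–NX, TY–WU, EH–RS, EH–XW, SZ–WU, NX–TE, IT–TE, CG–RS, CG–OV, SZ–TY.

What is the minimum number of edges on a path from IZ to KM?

2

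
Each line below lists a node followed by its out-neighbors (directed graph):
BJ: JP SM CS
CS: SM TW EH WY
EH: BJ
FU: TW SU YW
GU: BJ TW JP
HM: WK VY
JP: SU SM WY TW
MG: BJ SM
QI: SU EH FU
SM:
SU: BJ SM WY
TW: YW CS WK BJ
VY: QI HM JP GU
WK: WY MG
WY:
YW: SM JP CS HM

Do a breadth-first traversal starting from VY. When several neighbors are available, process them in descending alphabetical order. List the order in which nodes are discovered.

VY → QI → JP → HM → GU → SU → FU → EH → WY → TW → SM → WK → BJ → YW → CS → MG

Visit VY; enqueue QI, JP, HM, GU → queue [QI, JP, HM, GU]
Visit QI; enqueue SU, FU, EH → queue [JP, HM, GU, SU, FU, EH]
Visit JP; enqueue WY, TW, SM → queue [HM, GU, SU, FU, EH, WY, TW, SM]
Visit HM; enqueue WK → queue [GU, SU, FU, EH, WY, TW, SM, WK]
Visit GU; enqueue BJ → queue [SU, FU, EH, WY, TW, SM, WK, BJ]
Visit SU → queue [FU, EH, WY, TW, SM, WK, BJ]
Visit FU; enqueue YW → queue [EH, WY, TW, SM, WK, BJ, YW]
Visit EH → queue [WY, TW, SM, WK, BJ, YW]
Visit WY → queue [TW, SM, WK, BJ, YW]
Visit TW; enqueue CS → queue [SM, WK, BJ, YW, CS]
Visit SM → queue [WK, BJ, YW, CS]
Visit WK; enqueue MG → queue [BJ, YW, CS, MG]
Visit BJ → queue [YW, CS, MG]
Visit YW → queue [CS, MG]
Visit CS → queue [MG]
Visit MG → queue []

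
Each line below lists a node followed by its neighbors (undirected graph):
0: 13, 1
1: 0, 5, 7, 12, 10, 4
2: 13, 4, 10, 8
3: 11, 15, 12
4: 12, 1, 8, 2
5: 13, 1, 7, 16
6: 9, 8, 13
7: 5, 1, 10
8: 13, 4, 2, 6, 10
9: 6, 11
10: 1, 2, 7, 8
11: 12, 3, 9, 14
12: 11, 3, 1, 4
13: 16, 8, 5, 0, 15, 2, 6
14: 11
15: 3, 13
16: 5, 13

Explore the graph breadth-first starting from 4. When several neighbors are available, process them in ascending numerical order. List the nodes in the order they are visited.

Visit 4; enqueue 1, 2, 8, 12 → queue [1, 2, 8, 12]
Visit 1; enqueue 0, 5, 7, 10 → queue [2, 8, 12, 0, 5, 7, 10]
Visit 2; enqueue 13 → queue [8, 12, 0, 5, 7, 10, 13]
Visit 8; enqueue 6 → queue [12, 0, 5, 7, 10, 13, 6]
Visit 12; enqueue 3, 11 → queue [0, 5, 7, 10, 13, 6, 3, 11]
Visit 0 → queue [5, 7, 10, 13, 6, 3, 11]
Visit 5; enqueue 16 → queue [7, 10, 13, 6, 3, 11, 16]
Visit 7 → queue [10, 13, 6, 3, 11, 16]
Visit 10 → queue [13, 6, 3, 11, 16]
Visit 13; enqueue 15 → queue [6, 3, 11, 16, 15]
Visit 6; enqueue 9 → queue [3, 11, 16, 15, 9]
Visit 3 → queue [11, 16, 15, 9]
Visit 11; enqueue 14 → queue [16, 15, 9, 14]
Visit 16 → queue [15, 9, 14]
Visit 15 → queue [9, 14]
Visit 9 → queue [14]
Visit 14 → queue []

4 -> 1 -> 2 -> 8 -> 12 -> 0 -> 5 -> 7 -> 10 -> 13 -> 6 -> 3 -> 11 -> 16 -> 15 -> 9 -> 14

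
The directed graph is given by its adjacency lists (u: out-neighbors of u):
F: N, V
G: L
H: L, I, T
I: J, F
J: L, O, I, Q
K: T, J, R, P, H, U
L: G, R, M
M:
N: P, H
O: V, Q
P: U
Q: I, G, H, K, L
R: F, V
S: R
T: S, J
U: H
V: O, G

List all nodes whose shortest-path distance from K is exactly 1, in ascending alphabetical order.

H, J, P, R, T, U

Level 0: K
Level 1: H, J, P, R, T, U
Level 2: F, I, L, O, Q, S, V
Level 3: G, M, N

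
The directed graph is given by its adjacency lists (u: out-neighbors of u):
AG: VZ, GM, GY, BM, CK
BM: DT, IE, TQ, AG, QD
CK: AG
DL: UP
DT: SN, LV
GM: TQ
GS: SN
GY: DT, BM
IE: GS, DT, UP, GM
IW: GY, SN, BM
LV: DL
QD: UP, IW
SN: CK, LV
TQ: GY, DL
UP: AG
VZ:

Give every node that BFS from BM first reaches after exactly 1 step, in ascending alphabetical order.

AG, DT, IE, QD, TQ

Level 0: BM
Level 1: AG, DT, IE, QD, TQ
Level 2: CK, DL, GM, GS, GY, IW, LV, SN, UP, VZ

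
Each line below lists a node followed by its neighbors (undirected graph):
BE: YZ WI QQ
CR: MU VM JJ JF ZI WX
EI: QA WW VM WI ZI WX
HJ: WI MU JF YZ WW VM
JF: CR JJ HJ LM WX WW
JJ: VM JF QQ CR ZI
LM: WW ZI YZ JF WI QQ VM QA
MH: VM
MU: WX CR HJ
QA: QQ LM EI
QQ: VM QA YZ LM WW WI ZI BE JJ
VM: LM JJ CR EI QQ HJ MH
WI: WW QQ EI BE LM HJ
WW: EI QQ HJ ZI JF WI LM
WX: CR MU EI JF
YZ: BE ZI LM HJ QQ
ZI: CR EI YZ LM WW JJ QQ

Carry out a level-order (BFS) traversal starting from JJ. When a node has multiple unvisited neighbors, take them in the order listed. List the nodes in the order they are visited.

JJ -> VM -> JF -> QQ -> CR -> ZI -> LM -> EI -> HJ -> MH -> WX -> WW -> QA -> YZ -> WI -> BE -> MU

Visit JJ; enqueue VM, JF, QQ, CR, ZI → queue [VM, JF, QQ, CR, ZI]
Visit VM; enqueue LM, EI, HJ, MH → queue [JF, QQ, CR, ZI, LM, EI, HJ, MH]
Visit JF; enqueue WX, WW → queue [QQ, CR, ZI, LM, EI, HJ, MH, WX, WW]
Visit QQ; enqueue QA, YZ, WI, BE → queue [CR, ZI, LM, EI, HJ, MH, WX, WW, QA, YZ, WI, BE]
Visit CR; enqueue MU → queue [ZI, LM, EI, HJ, MH, WX, WW, QA, YZ, WI, BE, MU]
Visit ZI → queue [LM, EI, HJ, MH, WX, WW, QA, YZ, WI, BE, MU]
Visit LM → queue [EI, HJ, MH, WX, WW, QA, YZ, WI, BE, MU]
Visit EI → queue [HJ, MH, WX, WW, QA, YZ, WI, BE, MU]
Visit HJ → queue [MH, WX, WW, QA, YZ, WI, BE, MU]
Visit MH → queue [WX, WW, QA, YZ, WI, BE, MU]
Visit WX → queue [WW, QA, YZ, WI, BE, MU]
Visit WW → queue [QA, YZ, WI, BE, MU]
Visit QA → queue [YZ, WI, BE, MU]
Visit YZ → queue [WI, BE, MU]
Visit WI → queue [BE, MU]
Visit BE → queue [MU]
Visit MU → queue []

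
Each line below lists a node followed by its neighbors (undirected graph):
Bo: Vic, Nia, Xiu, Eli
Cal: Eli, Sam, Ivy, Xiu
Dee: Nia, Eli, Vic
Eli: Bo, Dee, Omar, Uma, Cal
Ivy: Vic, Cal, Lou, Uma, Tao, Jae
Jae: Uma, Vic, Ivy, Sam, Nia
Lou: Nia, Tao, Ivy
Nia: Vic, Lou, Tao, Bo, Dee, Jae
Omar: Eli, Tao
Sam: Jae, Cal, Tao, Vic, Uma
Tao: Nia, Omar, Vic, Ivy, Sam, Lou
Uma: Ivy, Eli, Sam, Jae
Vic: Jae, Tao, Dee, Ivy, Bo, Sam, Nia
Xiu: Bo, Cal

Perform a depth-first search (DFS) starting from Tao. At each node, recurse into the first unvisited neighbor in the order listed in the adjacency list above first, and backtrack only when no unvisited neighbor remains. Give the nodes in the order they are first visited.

Tao -> Nia -> Vic -> Jae -> Uma -> Ivy -> Cal -> Eli -> Bo -> Xiu -> Dee -> Omar -> Sam -> Lou

Visit Tao
Tao → Nia
Nia → Vic
Vic → Jae
Jae → Uma
Uma → Ivy
Ivy → Cal
Cal → Eli
Eli → Bo
Bo → Xiu
Eli → Dee
Eli → Omar
Cal → Sam
Ivy → Lou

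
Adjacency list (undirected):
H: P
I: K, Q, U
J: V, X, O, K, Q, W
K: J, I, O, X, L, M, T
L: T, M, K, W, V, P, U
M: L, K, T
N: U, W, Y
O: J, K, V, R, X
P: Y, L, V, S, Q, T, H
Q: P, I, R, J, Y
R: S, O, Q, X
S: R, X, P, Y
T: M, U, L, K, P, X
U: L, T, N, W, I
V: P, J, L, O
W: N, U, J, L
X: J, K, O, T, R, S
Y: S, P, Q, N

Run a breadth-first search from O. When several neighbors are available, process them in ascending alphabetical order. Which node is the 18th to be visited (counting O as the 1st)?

H

Visit O; enqueue J, K, R, V, X → queue [J, K, R, V, X]
Visit J; enqueue Q, W → queue [K, R, V, X, Q, W]
Visit K; enqueue I, L, M, T → queue [R, V, X, Q, W, I, L, M, T]
Visit R; enqueue S → queue [V, X, Q, W, I, L, M, T, S]
Visit V; enqueue P → queue [X, Q, W, I, L, M, T, S, P]
Visit X → queue [Q, W, I, L, M, T, S, P]
Visit Q; enqueue Y → queue [W, I, L, M, T, S, P, Y]
Visit W; enqueue N, U → queue [I, L, M, T, S, P, Y, N, U]
Visit I → queue [L, M, T, S, P, Y, N, U]
Visit L → queue [M, T, S, P, Y, N, U]
Visit M → queue [T, S, P, Y, N, U]
Visit T → queue [S, P, Y, N, U]
Visit S → queue [P, Y, N, U]
Visit P; enqueue H → queue [Y, N, U, H]
Visit Y → queue [N, U, H]
Visit N → queue [U, H]
Visit U → queue [H]
Visit H → queue []

Visit order: O, J, K, R, V, X, Q, W, I, L, M, T, S, P, Y, N, U, H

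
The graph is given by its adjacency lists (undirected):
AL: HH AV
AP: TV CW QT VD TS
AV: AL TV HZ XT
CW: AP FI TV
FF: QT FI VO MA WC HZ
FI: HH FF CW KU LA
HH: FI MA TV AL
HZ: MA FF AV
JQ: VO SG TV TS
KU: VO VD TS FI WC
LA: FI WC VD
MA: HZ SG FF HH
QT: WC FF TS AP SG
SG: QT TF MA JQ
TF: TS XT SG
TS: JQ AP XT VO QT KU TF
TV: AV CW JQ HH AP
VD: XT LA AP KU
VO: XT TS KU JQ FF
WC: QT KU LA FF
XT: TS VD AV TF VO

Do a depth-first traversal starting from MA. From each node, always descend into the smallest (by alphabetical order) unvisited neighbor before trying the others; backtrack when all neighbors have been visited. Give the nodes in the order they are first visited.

Visit MA
MA → FF
FF → FI
FI → CW
CW → AP
AP → QT
QT → SG
SG → JQ
JQ → TS
TS → KU
KU → VD
VD → LA
LA → WC
VD → XT
XT → AV
AV → AL
AL → HH
HH → TV
AV → HZ
XT → TF
XT → VO

MA -> FF -> FI -> CW -> AP -> QT -> SG -> JQ -> TS -> KU -> VD -> LA -> WC -> XT -> AV -> AL -> HH -> TV -> HZ -> TF -> VO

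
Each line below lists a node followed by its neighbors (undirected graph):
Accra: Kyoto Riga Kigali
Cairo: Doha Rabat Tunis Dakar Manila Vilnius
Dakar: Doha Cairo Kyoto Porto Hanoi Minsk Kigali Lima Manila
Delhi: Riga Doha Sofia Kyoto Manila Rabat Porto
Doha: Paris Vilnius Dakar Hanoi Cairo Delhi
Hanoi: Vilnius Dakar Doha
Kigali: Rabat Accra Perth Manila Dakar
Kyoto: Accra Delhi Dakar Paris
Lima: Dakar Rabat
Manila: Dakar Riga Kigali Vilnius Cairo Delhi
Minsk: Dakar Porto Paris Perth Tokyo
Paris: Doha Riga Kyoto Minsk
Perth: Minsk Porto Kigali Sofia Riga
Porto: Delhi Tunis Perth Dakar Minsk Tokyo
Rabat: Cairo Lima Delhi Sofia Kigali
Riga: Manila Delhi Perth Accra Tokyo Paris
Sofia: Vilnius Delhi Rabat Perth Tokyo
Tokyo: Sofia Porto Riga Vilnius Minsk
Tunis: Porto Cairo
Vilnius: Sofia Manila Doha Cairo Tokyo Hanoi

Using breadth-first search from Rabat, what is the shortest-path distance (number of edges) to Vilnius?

2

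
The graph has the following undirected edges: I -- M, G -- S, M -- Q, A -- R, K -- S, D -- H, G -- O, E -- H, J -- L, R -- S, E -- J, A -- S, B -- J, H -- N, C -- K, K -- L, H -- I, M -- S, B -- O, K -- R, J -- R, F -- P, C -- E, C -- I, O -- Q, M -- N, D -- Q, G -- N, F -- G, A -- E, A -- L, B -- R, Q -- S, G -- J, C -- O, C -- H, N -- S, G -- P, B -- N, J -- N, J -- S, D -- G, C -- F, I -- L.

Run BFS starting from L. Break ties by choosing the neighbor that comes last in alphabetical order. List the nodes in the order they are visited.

Visit L; enqueue K, J, I, A → queue [K, J, I, A]
Visit K; enqueue S, R, C → queue [J, I, A, S, R, C]
Visit J; enqueue N, G, E, B → queue [I, A, S, R, C, N, G, E, B]
Visit I; enqueue M, H → queue [A, S, R, C, N, G, E, B, M, H]
Visit A → queue [S, R, C, N, G, E, B, M, H]
Visit S; enqueue Q → queue [R, C, N, G, E, B, M, H, Q]
Visit R → queue [C, N, G, E, B, M, H, Q]
Visit C; enqueue O, F → queue [N, G, E, B, M, H, Q, O, F]
Visit N → queue [G, E, B, M, H, Q, O, F]
Visit G; enqueue P, D → queue [E, B, M, H, Q, O, F, P, D]
Visit E → queue [B, M, H, Q, O, F, P, D]
Visit B → queue [M, H, Q, O, F, P, D]
Visit M → queue [H, Q, O, F, P, D]
Visit H → queue [Q, O, F, P, D]
Visit Q → queue [O, F, P, D]
Visit O → queue [F, P, D]
Visit F → queue [P, D]
Visit P → queue [D]
Visit D → queue []

L, K, J, I, A, S, R, C, N, G, E, B, M, H, Q, O, F, P, D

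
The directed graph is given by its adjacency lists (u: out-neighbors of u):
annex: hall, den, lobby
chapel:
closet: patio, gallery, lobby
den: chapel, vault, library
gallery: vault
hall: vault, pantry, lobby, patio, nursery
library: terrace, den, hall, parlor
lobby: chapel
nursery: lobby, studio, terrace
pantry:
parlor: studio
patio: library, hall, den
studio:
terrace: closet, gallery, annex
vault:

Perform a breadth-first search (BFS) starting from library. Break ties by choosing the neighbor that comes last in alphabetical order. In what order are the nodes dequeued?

library, terrace, parlor, hall, den, gallery, closet, annex, studio, vault, patio, pantry, nursery, lobby, chapel

Visit library; enqueue terrace, parlor, hall, den → queue [terrace, parlor, hall, den]
Visit terrace; enqueue gallery, closet, annex → queue [parlor, hall, den, gallery, closet, annex]
Visit parlor; enqueue studio → queue [hall, den, gallery, closet, annex, studio]
Visit hall; enqueue vault, patio, pantry, nursery, lobby → queue [den, gallery, closet, annex, studio, vault, patio, pantry, nursery, lobby]
Visit den; enqueue chapel → queue [gallery, closet, annex, studio, vault, patio, pantry, nursery, lobby, chapel]
Visit gallery → queue [closet, annex, studio, vault, patio, pantry, nursery, lobby, chapel]
Visit closet → queue [annex, studio, vault, patio, pantry, nursery, lobby, chapel]
Visit annex → queue [studio, vault, patio, pantry, nursery, lobby, chapel]
Visit studio → queue [vault, patio, pantry, nursery, lobby, chapel]
Visit vault → queue [patio, pantry, nursery, lobby, chapel]
Visit patio → queue [pantry, nursery, lobby, chapel]
Visit pantry → queue [nursery, lobby, chapel]
Visit nursery → queue [lobby, chapel]
Visit lobby → queue [chapel]
Visit chapel → queue []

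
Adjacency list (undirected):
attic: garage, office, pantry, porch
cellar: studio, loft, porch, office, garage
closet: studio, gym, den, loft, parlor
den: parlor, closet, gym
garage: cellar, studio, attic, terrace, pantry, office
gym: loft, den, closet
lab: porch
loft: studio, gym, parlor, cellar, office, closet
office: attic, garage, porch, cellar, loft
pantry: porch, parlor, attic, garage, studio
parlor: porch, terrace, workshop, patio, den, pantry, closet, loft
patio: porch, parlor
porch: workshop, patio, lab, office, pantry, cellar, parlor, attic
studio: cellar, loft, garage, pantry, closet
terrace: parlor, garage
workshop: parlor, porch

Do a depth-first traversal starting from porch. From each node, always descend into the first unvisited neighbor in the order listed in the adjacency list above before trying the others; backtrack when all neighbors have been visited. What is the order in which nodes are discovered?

porch -> workshop -> parlor -> terrace -> garage -> cellar -> studio -> loft -> gym -> den -> closet -> office -> attic -> pantry -> patio -> lab

Visit porch
porch → workshop
workshop → parlor
parlor → terrace
terrace → garage
garage → cellar
cellar → studio
studio → loft
loft → gym
gym → den
den → closet
loft → office
office → attic
attic → pantry
parlor → patio
porch → lab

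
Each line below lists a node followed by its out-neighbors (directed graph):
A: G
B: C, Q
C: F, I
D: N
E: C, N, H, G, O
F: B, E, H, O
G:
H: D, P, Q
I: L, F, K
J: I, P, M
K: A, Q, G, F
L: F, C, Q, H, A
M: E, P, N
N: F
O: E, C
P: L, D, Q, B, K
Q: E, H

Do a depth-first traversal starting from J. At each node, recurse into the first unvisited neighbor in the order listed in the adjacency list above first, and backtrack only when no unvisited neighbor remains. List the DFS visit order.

J -> I -> L -> F -> B -> C -> Q -> E -> N -> H -> D -> P -> K -> A -> G -> O -> M

Visit J
J → I
I → L
L → F
F → B
B → C
B → Q
Q → E
E → N
E → H
H → D
H → P
P → K
K → A
A → G
E → O
J → M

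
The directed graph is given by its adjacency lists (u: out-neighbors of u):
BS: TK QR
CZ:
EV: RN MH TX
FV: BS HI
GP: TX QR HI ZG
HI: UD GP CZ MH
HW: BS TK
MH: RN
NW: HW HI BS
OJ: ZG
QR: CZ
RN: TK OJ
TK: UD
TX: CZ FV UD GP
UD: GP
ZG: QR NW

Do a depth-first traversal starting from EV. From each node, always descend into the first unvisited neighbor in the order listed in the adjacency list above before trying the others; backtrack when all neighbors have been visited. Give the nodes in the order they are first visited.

EV, RN, TK, UD, GP, TX, CZ, FV, BS, QR, HI, MH, ZG, NW, HW, OJ

Visit EV
EV → RN
RN → TK
TK → UD
UD → GP
GP → TX
TX → CZ
TX → FV
FV → BS
BS → QR
FV → HI
HI → MH
GP → ZG
ZG → NW
NW → HW
RN → OJ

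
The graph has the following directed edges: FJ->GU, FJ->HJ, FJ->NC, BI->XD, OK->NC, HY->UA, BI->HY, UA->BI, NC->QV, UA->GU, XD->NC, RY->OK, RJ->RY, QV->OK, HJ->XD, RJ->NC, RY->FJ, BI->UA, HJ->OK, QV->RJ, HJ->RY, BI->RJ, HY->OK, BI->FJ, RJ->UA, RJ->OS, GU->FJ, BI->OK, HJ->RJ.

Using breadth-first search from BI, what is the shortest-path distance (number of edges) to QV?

3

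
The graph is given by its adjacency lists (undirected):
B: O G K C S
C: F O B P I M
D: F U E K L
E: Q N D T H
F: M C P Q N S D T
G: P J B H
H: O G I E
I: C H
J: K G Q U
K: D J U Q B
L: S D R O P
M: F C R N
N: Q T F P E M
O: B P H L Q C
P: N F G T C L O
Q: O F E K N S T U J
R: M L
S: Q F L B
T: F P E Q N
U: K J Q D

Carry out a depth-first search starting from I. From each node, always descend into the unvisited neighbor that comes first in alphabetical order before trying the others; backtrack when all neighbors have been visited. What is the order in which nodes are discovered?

Visit I
I → C
C → B
B → G
G → H
H → E
E → D
D → F
F → M
M → N
N → P
P → L
L → O
O → Q
Q → J
J → K
K → U
Q → S
Q → T
L → R

I → C → B → G → H → E → D → F → M → N → P → L → O → Q → J → K → U → S → T → R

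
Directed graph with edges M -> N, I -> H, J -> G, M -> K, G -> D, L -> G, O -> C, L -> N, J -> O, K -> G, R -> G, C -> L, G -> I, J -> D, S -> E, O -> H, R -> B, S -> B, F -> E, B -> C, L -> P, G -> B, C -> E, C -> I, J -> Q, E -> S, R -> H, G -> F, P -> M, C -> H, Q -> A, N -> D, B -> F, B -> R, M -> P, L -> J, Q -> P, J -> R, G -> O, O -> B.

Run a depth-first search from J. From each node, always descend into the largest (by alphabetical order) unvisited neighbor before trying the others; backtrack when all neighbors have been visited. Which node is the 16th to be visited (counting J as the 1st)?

Visit J
J → R
R → H
R → G
G → O
O → C
C → L
L → P
P → M
M → N
N → D
M → K
C → I
C → E
E → S
S → B
B → F
J → Q
Q → A

Visit order: J, R, H, G, O, C, L, P, M, N, D, K, I, E, S, B, F, Q, A

B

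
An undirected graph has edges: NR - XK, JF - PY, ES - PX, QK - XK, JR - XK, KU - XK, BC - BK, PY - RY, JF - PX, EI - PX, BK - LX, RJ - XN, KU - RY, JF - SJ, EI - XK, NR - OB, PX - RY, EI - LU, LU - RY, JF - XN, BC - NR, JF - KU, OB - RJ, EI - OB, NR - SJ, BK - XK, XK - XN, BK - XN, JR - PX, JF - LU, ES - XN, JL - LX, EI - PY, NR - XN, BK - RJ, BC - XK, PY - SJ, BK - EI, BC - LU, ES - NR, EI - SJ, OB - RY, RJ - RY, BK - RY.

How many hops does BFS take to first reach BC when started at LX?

2

Level 0: LX
Level 1: BK, JL
Level 2: BC, EI, RJ, RY, XK, XN
Level 3: ES, JF, JR, KU, LU, NR, OB, PX, PY, QK, SJ
BC first appears at level 2.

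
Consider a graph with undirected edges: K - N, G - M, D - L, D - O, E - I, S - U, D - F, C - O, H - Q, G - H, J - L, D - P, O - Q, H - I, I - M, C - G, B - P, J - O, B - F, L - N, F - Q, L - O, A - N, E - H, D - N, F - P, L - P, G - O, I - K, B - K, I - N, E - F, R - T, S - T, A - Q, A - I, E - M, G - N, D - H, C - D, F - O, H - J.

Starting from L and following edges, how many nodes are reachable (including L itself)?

BFS from L visits: L, D, J, N, O, P, C, F, H, A, G, I, K, Q, B, E, M
Reachable nodes: 17 of 21 total.

17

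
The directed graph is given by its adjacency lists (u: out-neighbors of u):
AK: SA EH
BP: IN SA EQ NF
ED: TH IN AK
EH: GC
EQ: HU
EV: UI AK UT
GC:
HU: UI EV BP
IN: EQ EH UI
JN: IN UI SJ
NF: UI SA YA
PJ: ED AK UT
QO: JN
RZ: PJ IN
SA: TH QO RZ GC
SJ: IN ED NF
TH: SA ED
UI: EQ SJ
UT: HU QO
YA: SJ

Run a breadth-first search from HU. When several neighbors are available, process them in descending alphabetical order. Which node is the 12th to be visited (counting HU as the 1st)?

ED

Visit HU; enqueue UI, EV, BP → queue [UI, EV, BP]
Visit UI; enqueue SJ, EQ → queue [EV, BP, SJ, EQ]
Visit EV; enqueue UT, AK → queue [BP, SJ, EQ, UT, AK]
Visit BP; enqueue SA, NF, IN → queue [SJ, EQ, UT, AK, SA, NF, IN]
Visit SJ; enqueue ED → queue [EQ, UT, AK, SA, NF, IN, ED]
Visit EQ → queue [UT, AK, SA, NF, IN, ED]
Visit UT; enqueue QO → queue [AK, SA, NF, IN, ED, QO]
Visit AK; enqueue EH → queue [SA, NF, IN, ED, QO, EH]
Visit SA; enqueue TH, RZ, GC → queue [NF, IN, ED, QO, EH, TH, RZ, GC]
Visit NF; enqueue YA → queue [IN, ED, QO, EH, TH, RZ, GC, YA]
Visit IN → queue [ED, QO, EH, TH, RZ, GC, YA]
Visit ED → queue [QO, EH, TH, RZ, GC, YA]
Visit QO; enqueue JN → queue [EH, TH, RZ, GC, YA, JN]
Visit EH → queue [TH, RZ, GC, YA, JN]
Visit TH → queue [RZ, GC, YA, JN]
Visit RZ; enqueue PJ → queue [GC, YA, JN, PJ]
Visit GC → queue [YA, JN, PJ]
Visit YA → queue [JN, PJ]
Visit JN → queue [PJ]
Visit PJ → queue []

Visit order: HU, UI, EV, BP, SJ, EQ, UT, AK, SA, NF, IN, ED, QO, EH, TH, RZ, GC, YA, JN, PJ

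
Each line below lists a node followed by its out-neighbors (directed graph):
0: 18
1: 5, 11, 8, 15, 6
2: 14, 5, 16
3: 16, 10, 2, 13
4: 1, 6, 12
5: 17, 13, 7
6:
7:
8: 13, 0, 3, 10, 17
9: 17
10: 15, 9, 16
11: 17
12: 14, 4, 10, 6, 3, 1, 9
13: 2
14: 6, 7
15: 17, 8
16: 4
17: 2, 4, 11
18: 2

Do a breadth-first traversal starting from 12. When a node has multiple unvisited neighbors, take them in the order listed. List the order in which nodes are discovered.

12 → 14 → 4 → 10 → 6 → 3 → 1 → 9 → 7 → 15 → 16 → 2 → 13 → 5 → 11 → 8 → 17 → 0 → 18

Visit 12; enqueue 14, 4, 10, 6, 3, 1, 9 → queue [14, 4, 10, 6, 3, 1, 9]
Visit 14; enqueue 7 → queue [4, 10, 6, 3, 1, 9, 7]
Visit 4 → queue [10, 6, 3, 1, 9, 7]
Visit 10; enqueue 15, 16 → queue [6, 3, 1, 9, 7, 15, 16]
Visit 6 → queue [3, 1, 9, 7, 15, 16]
Visit 3; enqueue 2, 13 → queue [1, 9, 7, 15, 16, 2, 13]
Visit 1; enqueue 5, 11, 8 → queue [9, 7, 15, 16, 2, 13, 5, 11, 8]
Visit 9; enqueue 17 → queue [7, 15, 16, 2, 13, 5, 11, 8, 17]
Visit 7 → queue [15, 16, 2, 13, 5, 11, 8, 17]
Visit 15 → queue [16, 2, 13, 5, 11, 8, 17]
Visit 16 → queue [2, 13, 5, 11, 8, 17]
Visit 2 → queue [13, 5, 11, 8, 17]
Visit 13 → queue [5, 11, 8, 17]
Visit 5 → queue [11, 8, 17]
Visit 11 → queue [8, 17]
Visit 8; enqueue 0 → queue [17, 0]
Visit 17 → queue [0]
Visit 0; enqueue 18 → queue [18]
Visit 18 → queue []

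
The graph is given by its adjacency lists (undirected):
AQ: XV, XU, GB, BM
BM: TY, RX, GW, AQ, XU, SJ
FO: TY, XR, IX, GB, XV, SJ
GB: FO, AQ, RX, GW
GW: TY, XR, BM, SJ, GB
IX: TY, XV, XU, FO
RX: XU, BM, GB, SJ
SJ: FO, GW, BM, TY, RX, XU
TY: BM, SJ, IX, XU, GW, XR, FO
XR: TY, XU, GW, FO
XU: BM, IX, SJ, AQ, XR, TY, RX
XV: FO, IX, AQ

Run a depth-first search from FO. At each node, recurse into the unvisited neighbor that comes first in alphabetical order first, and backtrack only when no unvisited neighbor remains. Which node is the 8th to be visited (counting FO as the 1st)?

Visit FO
FO → GB
GB → AQ
AQ → BM
BM → GW
GW → SJ
SJ → RX
RX → XU
XU → IX
IX → TY
TY → XR
IX → XV

Visit order: FO, GB, AQ, BM, GW, SJ, RX, XU, IX, TY, XR, XV

XU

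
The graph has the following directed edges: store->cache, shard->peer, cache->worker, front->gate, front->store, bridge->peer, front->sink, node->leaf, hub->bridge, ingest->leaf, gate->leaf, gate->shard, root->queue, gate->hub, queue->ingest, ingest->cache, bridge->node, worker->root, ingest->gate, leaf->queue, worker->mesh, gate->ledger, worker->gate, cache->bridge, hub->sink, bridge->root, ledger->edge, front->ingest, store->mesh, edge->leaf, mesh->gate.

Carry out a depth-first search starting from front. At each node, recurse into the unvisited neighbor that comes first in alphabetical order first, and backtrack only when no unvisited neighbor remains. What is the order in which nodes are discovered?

Visit front
front → gate
gate → hub
hub → bridge
bridge → node
node → leaf
leaf → queue
queue → ingest
ingest → cache
cache → worker
worker → mesh
worker → root
bridge → peer
hub → sink
gate → ledger
ledger → edge
gate → shard
front → store

front → gate → hub → bridge → node → leaf → queue → ingest → cache → worker → mesh → root → peer → sink → ledger → edge → shard → store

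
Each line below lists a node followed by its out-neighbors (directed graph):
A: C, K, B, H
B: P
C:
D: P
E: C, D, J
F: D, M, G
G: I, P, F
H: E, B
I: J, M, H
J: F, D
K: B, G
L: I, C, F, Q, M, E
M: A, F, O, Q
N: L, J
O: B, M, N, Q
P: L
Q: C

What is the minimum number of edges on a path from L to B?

3

Level 0: L
Level 1: C, E, F, I, M, Q
Level 2: A, D, G, H, J, O
Level 3: B, K, N, P
B first appears at level 3.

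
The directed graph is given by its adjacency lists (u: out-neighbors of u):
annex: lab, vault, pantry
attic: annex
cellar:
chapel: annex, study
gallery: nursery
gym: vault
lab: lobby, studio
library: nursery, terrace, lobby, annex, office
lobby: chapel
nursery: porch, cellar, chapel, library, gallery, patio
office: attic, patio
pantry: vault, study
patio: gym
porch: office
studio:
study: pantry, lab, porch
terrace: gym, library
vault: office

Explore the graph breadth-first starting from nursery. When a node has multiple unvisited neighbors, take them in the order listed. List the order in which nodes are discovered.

nursery, porch, cellar, chapel, library, gallery, patio, office, annex, study, terrace, lobby, gym, attic, lab, vault, pantry, studio

Visit nursery; enqueue porch, cellar, chapel, library, gallery, patio → queue [porch, cellar, chapel, library, gallery, patio]
Visit porch; enqueue office → queue [cellar, chapel, library, gallery, patio, office]
Visit cellar → queue [chapel, library, gallery, patio, office]
Visit chapel; enqueue annex, study → queue [library, gallery, patio, office, annex, study]
Visit library; enqueue terrace, lobby → queue [gallery, patio, office, annex, study, terrace, lobby]
Visit gallery → queue [patio, office, annex, study, terrace, lobby]
Visit patio; enqueue gym → queue [office, annex, study, terrace, lobby, gym]
Visit office; enqueue attic → queue [annex, study, terrace, lobby, gym, attic]
Visit annex; enqueue lab, vault, pantry → queue [study, terrace, lobby, gym, attic, lab, vault, pantry]
Visit study → queue [terrace, lobby, gym, attic, lab, vault, pantry]
Visit terrace → queue [lobby, gym, attic, lab, vault, pantry]
Visit lobby → queue [gym, attic, lab, vault, pantry]
Visit gym → queue [attic, lab, vault, pantry]
Visit attic → queue [lab, vault, pantry]
Visit lab; enqueue studio → queue [vault, pantry, studio]
Visit vault → queue [pantry, studio]
Visit pantry → queue [studio]
Visit studio → queue []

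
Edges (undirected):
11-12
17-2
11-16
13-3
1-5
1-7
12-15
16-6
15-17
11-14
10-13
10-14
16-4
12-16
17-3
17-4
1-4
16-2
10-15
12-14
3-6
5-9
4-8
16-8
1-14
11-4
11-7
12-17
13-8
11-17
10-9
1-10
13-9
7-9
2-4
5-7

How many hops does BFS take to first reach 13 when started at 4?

2

Level 0: 4
Level 1: 1, 2, 8, 11, 16, 17
Level 2: 3, 5, 6, 7, 10, 12, 13, 14, 15
Level 3: 9
13 first appears at level 2.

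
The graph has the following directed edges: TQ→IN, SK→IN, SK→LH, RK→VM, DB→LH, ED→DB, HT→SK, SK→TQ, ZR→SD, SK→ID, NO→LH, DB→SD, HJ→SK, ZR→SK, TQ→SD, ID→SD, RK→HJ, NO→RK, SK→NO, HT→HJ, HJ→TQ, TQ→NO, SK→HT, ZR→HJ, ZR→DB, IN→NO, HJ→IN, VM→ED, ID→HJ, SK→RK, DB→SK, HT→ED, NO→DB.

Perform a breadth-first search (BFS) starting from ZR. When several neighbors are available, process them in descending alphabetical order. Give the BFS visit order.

Visit ZR; enqueue SK, SD, HJ, DB → queue [SK, SD, HJ, DB]
Visit SK; enqueue TQ, RK, NO, LH, IN, ID, HT → queue [SD, HJ, DB, TQ, RK, NO, LH, IN, ID, HT]
Visit SD → queue [HJ, DB, TQ, RK, NO, LH, IN, ID, HT]
Visit HJ → queue [DB, TQ, RK, NO, LH, IN, ID, HT]
Visit DB → queue [TQ, RK, NO, LH, IN, ID, HT]
Visit TQ → queue [RK, NO, LH, IN, ID, HT]
Visit RK; enqueue VM → queue [NO, LH, IN, ID, HT, VM]
Visit NO → queue [LH, IN, ID, HT, VM]
Visit LH → queue [IN, ID, HT, VM]
Visit IN → queue [ID, HT, VM]
Visit ID → queue [HT, VM]
Visit HT; enqueue ED → queue [VM, ED]
Visit VM → queue [ED]
Visit ED → queue []

ZR, SK, SD, HJ, DB, TQ, RK, NO, LH, IN, ID, HT, VM, ED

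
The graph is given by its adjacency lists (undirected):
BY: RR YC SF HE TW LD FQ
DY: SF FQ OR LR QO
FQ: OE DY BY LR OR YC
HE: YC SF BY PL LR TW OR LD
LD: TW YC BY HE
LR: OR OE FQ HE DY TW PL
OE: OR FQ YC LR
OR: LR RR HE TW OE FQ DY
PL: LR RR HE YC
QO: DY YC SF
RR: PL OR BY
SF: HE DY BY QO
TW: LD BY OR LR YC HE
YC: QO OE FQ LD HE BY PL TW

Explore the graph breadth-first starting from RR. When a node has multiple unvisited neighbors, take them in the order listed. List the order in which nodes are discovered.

RR, PL, OR, BY, LR, HE, YC, TW, OE, FQ, DY, SF, LD, QO

Visit RR; enqueue PL, OR, BY → queue [PL, OR, BY]
Visit PL; enqueue LR, HE, YC → queue [OR, BY, LR, HE, YC]
Visit OR; enqueue TW, OE, FQ, DY → queue [BY, LR, HE, YC, TW, OE, FQ, DY]
Visit BY; enqueue SF, LD → queue [LR, HE, YC, TW, OE, FQ, DY, SF, LD]
Visit LR → queue [HE, YC, TW, OE, FQ, DY, SF, LD]
Visit HE → queue [YC, TW, OE, FQ, DY, SF, LD]
Visit YC; enqueue QO → queue [TW, OE, FQ, DY, SF, LD, QO]
Visit TW → queue [OE, FQ, DY, SF, LD, QO]
Visit OE → queue [FQ, DY, SF, LD, QO]
Visit FQ → queue [DY, SF, LD, QO]
Visit DY → queue [SF, LD, QO]
Visit SF → queue [LD, QO]
Visit LD → queue [QO]
Visit QO → queue []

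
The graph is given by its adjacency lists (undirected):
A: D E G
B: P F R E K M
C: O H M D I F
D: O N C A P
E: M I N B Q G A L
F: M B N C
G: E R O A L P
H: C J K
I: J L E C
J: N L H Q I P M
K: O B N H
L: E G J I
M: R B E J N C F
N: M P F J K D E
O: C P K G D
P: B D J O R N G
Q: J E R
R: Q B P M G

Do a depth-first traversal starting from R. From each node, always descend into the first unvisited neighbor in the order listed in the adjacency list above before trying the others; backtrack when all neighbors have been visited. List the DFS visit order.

Visit R
R → Q
Q → J
J → N
N → M
M → B
B → P
P → D
D → O
O → C
C → H
H → K
C → I
I → L
L → E
E → G
G → A
C → F

R, Q, J, N, M, B, P, D, O, C, H, K, I, L, E, G, A, F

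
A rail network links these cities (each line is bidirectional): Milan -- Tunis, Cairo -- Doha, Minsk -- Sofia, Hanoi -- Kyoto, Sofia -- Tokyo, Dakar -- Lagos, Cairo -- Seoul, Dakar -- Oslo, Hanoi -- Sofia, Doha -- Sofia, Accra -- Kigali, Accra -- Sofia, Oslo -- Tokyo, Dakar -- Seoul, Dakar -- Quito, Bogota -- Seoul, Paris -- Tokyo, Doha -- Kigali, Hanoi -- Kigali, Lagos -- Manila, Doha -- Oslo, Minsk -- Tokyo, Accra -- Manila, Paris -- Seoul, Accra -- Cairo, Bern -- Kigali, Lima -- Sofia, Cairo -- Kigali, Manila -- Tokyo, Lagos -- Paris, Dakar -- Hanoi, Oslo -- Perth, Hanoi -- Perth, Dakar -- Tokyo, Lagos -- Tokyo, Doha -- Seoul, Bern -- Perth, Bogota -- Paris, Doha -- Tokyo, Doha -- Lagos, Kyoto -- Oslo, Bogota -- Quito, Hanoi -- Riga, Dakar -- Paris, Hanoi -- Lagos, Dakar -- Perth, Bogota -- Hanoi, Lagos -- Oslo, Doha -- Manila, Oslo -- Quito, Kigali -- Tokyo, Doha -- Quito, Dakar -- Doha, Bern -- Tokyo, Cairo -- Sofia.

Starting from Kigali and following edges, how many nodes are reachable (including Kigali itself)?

21

BFS from Kigali visits: Kigali, Accra, Bern, Cairo, Doha, Hanoi, Tokyo, Manila, Sofia, Perth, Seoul, Dakar, Lagos, Oslo, Quito, Bogota, Kyoto, Riga, Minsk, Paris, Lima
Reachable nodes: 21 of 23 total.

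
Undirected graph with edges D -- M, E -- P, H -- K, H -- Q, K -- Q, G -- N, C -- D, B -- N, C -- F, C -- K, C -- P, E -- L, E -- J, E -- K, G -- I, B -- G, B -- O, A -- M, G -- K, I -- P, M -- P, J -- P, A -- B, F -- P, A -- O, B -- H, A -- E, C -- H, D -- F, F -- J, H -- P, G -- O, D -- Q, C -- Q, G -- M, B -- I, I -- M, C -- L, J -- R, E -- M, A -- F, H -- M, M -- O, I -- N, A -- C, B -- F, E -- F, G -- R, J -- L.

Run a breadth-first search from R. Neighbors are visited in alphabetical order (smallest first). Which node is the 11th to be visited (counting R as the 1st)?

F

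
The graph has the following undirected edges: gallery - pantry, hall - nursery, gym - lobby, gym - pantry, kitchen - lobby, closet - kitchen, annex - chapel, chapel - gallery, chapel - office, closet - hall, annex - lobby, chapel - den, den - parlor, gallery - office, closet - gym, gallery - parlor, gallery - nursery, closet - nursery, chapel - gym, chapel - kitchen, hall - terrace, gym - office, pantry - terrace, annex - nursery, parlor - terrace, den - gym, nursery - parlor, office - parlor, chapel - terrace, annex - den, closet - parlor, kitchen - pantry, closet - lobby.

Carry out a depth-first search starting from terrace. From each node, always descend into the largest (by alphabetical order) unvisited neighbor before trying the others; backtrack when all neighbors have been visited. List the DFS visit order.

terrace -> parlor -> office -> gym -> pantry -> kitchen -> lobby -> closet -> nursery -> hall -> gallery -> chapel -> den -> annex

Visit terrace
terrace → parlor
parlor → office
office → gym
gym → pantry
pantry → kitchen
kitchen → lobby
lobby → closet
closet → nursery
nursery → hall
nursery → gallery
gallery → chapel
chapel → den
den → annex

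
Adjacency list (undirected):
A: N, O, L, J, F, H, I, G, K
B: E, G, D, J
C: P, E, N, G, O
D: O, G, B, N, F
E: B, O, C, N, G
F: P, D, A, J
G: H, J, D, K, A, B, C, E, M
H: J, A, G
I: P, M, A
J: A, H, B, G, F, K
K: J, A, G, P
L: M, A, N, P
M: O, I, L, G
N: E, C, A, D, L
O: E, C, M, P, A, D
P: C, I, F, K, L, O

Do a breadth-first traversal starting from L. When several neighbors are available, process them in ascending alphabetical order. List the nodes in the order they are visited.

L → A → M → N → P → F → G → H → I → J → K → O → C → D → E → B

Visit L; enqueue A, M, N, P → queue [A, M, N, P]
Visit A; enqueue F, G, H, I, J, K, O → queue [M, N, P, F, G, H, I, J, K, O]
Visit M → queue [N, P, F, G, H, I, J, K, O]
Visit N; enqueue C, D, E → queue [P, F, G, H, I, J, K, O, C, D, E]
Visit P → queue [F, G, H, I, J, K, O, C, D, E]
Visit F → queue [G, H, I, J, K, O, C, D, E]
Visit G; enqueue B → queue [H, I, J, K, O, C, D, E, B]
Visit H → queue [I, J, K, O, C, D, E, B]
Visit I → queue [J, K, O, C, D, E, B]
Visit J → queue [K, O, C, D, E, B]
Visit K → queue [O, C, D, E, B]
Visit O → queue [C, D, E, B]
Visit C → queue [D, E, B]
Visit D → queue [E, B]
Visit E → queue [B]
Visit B → queue []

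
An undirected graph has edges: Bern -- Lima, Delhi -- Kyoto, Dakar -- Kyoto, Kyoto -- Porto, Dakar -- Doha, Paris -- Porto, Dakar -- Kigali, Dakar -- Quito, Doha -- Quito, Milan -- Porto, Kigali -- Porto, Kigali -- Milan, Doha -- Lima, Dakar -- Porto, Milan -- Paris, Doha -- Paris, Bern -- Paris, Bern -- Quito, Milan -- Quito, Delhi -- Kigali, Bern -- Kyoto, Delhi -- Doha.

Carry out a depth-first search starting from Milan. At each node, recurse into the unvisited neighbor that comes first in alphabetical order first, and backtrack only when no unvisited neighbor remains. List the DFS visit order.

Milan Kigali Dakar Doha Delhi Kyoto Bern Lima Paris Porto Quito

Visit Milan
Milan → Kigali
Kigali → Dakar
Dakar → Doha
Doha → Delhi
Delhi → Kyoto
Kyoto → Bern
Bern → Lima
Bern → Paris
Paris → Porto
Bern → Quito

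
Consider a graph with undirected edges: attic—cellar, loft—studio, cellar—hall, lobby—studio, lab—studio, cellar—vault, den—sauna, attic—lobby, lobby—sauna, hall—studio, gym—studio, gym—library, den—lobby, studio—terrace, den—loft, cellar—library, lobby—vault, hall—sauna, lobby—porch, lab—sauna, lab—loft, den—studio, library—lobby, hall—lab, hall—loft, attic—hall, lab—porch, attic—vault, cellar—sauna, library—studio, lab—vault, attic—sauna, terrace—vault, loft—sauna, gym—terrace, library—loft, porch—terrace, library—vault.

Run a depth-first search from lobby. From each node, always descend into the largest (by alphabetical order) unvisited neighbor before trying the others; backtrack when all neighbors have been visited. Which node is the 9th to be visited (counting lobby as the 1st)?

Visit lobby
lobby → vault
vault → terrace
terrace → studio
studio → loft
loft → sauna
sauna → lab
lab → porch
lab → hall
hall → cellar
cellar → library
library → gym
cellar → attic
sauna → den

Visit order: lobby, vault, terrace, studio, loft, sauna, lab, porch, hall, cellar, library, gym, attic, den

hall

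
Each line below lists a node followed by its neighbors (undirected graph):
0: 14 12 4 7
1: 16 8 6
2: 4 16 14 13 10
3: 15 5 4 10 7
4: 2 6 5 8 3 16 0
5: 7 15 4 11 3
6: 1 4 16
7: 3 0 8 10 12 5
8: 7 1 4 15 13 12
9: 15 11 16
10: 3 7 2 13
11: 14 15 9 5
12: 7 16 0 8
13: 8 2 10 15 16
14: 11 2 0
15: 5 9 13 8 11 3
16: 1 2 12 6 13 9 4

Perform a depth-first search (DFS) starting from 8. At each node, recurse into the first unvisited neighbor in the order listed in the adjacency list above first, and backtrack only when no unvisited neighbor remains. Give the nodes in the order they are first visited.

8, 7, 3, 15, 5, 4, 2, 16, 1, 6, 12, 0, 14, 11, 9, 13, 10

Visit 8
8 → 7
7 → 3
3 → 15
15 → 5
5 → 4
4 → 2
2 → 16
16 → 1
1 → 6
16 → 12
12 → 0
0 → 14
14 → 11
11 → 9
16 → 13
13 → 10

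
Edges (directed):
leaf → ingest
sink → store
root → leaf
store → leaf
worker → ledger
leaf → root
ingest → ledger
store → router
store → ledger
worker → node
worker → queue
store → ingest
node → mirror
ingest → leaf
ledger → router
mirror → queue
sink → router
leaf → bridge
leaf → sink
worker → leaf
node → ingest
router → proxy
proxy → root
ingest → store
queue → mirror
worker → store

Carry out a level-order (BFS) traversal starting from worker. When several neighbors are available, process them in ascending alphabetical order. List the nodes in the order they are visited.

worker leaf ledger node queue store bridge ingest root sink router mirror proxy

Visit worker; enqueue leaf, ledger, node, queue, store → queue [leaf, ledger, node, queue, store]
Visit leaf; enqueue bridge, ingest, root, sink → queue [ledger, node, queue, store, bridge, ingest, root, sink]
Visit ledger; enqueue router → queue [node, queue, store, bridge, ingest, root, sink, router]
Visit node; enqueue mirror → queue [queue, store, bridge, ingest, root, sink, router, mirror]
Visit queue → queue [store, bridge, ingest, root, sink, router, mirror]
Visit store → queue [bridge, ingest, root, sink, router, mirror]
Visit bridge → queue [ingest, root, sink, router, mirror]
Visit ingest → queue [root, sink, router, mirror]
Visit root → queue [sink, router, mirror]
Visit sink → queue [router, mirror]
Visit router; enqueue proxy → queue [mirror, proxy]
Visit mirror → queue [proxy]
Visit proxy → queue []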